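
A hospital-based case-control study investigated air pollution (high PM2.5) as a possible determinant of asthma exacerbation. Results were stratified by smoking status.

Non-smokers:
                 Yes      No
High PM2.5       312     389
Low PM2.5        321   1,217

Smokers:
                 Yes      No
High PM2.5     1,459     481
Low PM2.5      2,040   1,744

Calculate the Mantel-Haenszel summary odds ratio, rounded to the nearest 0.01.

OR_MH = Σ(aᵢdᵢ/nᵢ) / Σ(bᵢcᵢ/nᵢ), where nᵢ is the stratum total.
Stratum 1 (Non-smokers): n = 2239; a·d/n = 312·1217/2239 = 169.5864; b·c/n = 389·321/2239 = 55.7700
Stratum 2 (Smokers): n = 5724; a·d/n = 1459·1744/5724 = 444.5311; b·c/n = 481·2040/5724 = 171.4256
OR_MH = (169.5864 + 444.5311) / (55.7700 + 171.4256) = 614.1175 / 227.1956 = 2.70303

2.70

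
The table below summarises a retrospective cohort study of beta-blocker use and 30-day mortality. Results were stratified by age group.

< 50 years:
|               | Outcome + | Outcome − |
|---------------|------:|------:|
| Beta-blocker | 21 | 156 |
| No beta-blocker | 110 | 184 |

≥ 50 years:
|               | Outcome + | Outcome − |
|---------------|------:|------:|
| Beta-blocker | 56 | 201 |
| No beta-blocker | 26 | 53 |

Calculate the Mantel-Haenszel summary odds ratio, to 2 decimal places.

OR_MH = Σ(aᵢdᵢ/nᵢ) / Σ(bᵢcᵢ/nᵢ), where nᵢ is the stratum total.
Stratum 1 (< 50 years): n = 471; a·d/n = 21·184/471 = 8.2038; b·c/n = 156·110/471 = 36.4331
Stratum 2 (≥ 50 years): n = 336; a·d/n = 56·53/336 = 8.8333; b·c/n = 201·26/336 = 15.5536
OR_MH = (8.2038 + 8.8333) / (36.4331 + 15.5536) = 17.0372 / 51.9867 = 0.32772

0.33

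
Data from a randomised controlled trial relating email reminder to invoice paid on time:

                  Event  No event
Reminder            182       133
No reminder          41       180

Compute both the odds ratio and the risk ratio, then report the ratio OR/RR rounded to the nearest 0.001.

1.929

Cells: a = 182, b = 133, c = 41, d = 180.
OR = (182·180)/(133·41) = 32760/5453 = 6.00770
Risk in exposed = 182/315 = 0.57778; risk in unexposed = 41/221 = 0.18552; RR = 3.11436
OR/RR = 6.00770 / 3.11436 = 1.92903
The outcome is not rare, so the OR lies further from 1 than the RR.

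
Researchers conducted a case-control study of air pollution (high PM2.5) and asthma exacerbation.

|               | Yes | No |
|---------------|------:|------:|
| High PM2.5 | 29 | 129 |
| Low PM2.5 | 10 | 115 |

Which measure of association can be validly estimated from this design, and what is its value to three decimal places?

2.585

Cells: a = 29, b = 129, c = 10, d = 115.
This is a case-control study: participants were sampled on outcome status, so risks in the source population cannot be estimated directly — relative risk is not valid here. The odds ratio is the appropriate measure.
OR = (a·d)/(b·c) = (29 × 115) / (129 × 10) = 3335 / 1290 = 2.58527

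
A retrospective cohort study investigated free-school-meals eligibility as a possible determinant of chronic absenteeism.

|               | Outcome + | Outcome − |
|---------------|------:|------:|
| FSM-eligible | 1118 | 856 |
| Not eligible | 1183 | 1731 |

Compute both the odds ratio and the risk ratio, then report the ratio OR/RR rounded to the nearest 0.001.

1.370

Cells: a = 1118, b = 856, c = 1183, d = 1731.
OR = (1118·1731)/(856·1183) = 1935258/1012648 = 1.91109
Risk in exposed = 1118/1974 = 0.56636; risk in unexposed = 1183/2914 = 0.40597; RR = 1.39508
OR/RR = 1.91109 / 1.39508 = 1.36987
The outcome is not rare, so the OR lies further from 1 than the RR.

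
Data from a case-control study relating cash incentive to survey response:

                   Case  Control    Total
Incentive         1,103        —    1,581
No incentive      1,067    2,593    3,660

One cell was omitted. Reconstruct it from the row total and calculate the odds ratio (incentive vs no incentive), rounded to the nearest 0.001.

The missing cell is in the exposed row: 1581 − 1103 = 478.
So a = 1103, b = 478, c = 1067, d = 2593.
OR = (a·d)/(b·c) = (1103 × 2593) / (478 × 1067) = 2860079 / 510026 = 5.60771

5.608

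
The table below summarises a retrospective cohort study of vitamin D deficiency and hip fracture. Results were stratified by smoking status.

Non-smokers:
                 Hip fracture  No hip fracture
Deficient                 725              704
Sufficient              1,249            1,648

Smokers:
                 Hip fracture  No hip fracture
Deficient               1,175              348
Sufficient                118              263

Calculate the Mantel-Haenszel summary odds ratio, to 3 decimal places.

1.950

OR_MH = Σ(aᵢdᵢ/nᵢ) / Σ(bᵢcᵢ/nᵢ), where nᵢ is the stratum total.
Stratum 1 (Non-smokers): n = 4326; a·d/n = 725·1648/4326 = 276.1905; b·c/n = 704·1249/4326 = 203.2584
Stratum 2 (Smokers): n = 1904; a·d/n = 1175·263/1904 = 162.3030; b·c/n = 348·118/1904 = 21.5672
OR_MH = (276.1905 + 162.3030) / (203.2584 + 21.5672) = 438.4935 / 224.8257 = 1.95037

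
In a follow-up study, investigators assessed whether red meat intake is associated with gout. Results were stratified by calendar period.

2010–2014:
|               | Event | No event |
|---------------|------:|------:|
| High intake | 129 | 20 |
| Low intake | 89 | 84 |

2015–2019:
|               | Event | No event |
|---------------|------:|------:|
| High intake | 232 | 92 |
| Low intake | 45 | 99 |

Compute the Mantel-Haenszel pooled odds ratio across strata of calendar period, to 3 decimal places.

5.755

OR_MH = Σ(aᵢdᵢ/nᵢ) / Σ(bᵢcᵢ/nᵢ), where nᵢ is the stratum total.
Stratum 1 (2010–2014): n = 322; a·d/n = 129·84/322 = 33.6522; b·c/n = 20·89/322 = 5.5280
Stratum 2 (2015–2019): n = 468; a·d/n = 232·99/468 = 49.0769; b·c/n = 92·45/468 = 8.8462
OR_MH = (33.6522 + 49.0769) / (5.5280 + 8.8462) = 82.7291 / 14.3741 = 5.75543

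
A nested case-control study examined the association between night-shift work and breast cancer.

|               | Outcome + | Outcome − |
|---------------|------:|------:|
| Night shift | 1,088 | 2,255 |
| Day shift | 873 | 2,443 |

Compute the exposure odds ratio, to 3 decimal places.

Cells: a = 1088, b = 2255, c = 873, d = 2443.
OR = (a·d)/(b·c) = (1088 × 2443) / (2255 × 873) = 2657984 / 1968615 = 1.35018
The odds of breast cancer are about 1.35 times as high in the night shift group.

1.350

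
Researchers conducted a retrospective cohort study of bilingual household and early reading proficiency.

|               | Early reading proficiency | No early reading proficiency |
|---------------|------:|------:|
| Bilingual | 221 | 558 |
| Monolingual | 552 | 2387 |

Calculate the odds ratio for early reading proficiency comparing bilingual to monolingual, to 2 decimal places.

Cells: a = 221, b = 558, c = 552, d = 2387.
OR = (a·d)/(b·c) = (221 × 2387) / (558 × 552) = 527527 / 308016 = 1.71266
The odds of early reading proficiency are about 1.71 times as high in the bilingual group.

1.71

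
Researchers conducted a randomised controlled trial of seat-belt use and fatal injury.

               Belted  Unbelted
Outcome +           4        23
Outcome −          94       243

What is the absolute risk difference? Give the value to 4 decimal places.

Reading the table with exposure as columns: a = 4 (Belted, case), b = 94 (Belted, non-case), c = 23 (Unbelted, case), d = 243.
Risk in exposed = 4/98 = 0.040816; risk in unexposed = 23/266 = 0.086466.
Risk difference = 0.040816 − 0.086466 = -0.045650

-0.0456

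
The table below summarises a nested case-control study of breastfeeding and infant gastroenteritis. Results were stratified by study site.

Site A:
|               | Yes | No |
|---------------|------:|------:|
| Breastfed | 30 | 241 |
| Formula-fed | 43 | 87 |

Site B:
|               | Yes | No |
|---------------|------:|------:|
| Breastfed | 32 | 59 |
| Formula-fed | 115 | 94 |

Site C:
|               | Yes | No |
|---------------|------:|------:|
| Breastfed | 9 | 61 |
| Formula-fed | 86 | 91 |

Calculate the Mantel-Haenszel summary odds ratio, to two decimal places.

OR_MH = Σ(aᵢdᵢ/nᵢ) / Σ(bᵢcᵢ/nᵢ), where nᵢ is the stratum total.
Stratum 1 (Site A): n = 401; a·d/n = 30·87/401 = 6.5087; b·c/n = 241·43/401 = 25.8429
Stratum 2 (Site B): n = 300; a·d/n = 32·94/300 = 10.0267; b·c/n = 59·115/300 = 22.6167
Stratum 3 (Site C): n = 247; a·d/n = 9·91/247 = 3.3158; b·c/n = 61·86/247 = 21.2389
OR_MH = (6.5087 + 10.0267 + 3.3158) / (25.8429 + 22.6167 + 21.2389) = 19.8512 / 69.6984 = 0.28482

0.28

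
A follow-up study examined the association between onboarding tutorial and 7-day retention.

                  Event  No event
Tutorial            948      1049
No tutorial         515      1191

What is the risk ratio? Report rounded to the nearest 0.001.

1.573

Cells: a = 948, b = 1049, c = 515, d = 1191.
Risk in exposed = 948/1997 = 0.47471; risk in unexposed = 515/1706 = 0.30188.
RR = 0.47471 / 0.30188 = 1.57254
The risk among the exposed is 1.57 times that among the unexposed.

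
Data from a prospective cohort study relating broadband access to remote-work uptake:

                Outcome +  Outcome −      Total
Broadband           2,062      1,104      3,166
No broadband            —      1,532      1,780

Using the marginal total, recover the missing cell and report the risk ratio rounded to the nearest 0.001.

4.675

The missing cell is in the unexposed row: 1780 − 1532 = 248.
So a = 2062, b = 1104, c = 248, d = 1532.
RR = [a/(a+b)] / [c/(c+d)] = (2062/3166) / (248/1780) = 0.65130/0.13933 = 4.67462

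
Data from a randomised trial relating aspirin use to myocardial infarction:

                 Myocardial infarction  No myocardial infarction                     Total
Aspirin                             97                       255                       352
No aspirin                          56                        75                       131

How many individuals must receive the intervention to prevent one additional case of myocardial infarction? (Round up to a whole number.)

Risk in treated group = 97/352 = 0.27557; risk in control = 56/131 = 0.42748.
Absolute risk reduction = 0.42748 − 0.27557 = 0.15191
NNT = 1 / ARR = 1 / 0.15191 = 6.583 → round up → 7

7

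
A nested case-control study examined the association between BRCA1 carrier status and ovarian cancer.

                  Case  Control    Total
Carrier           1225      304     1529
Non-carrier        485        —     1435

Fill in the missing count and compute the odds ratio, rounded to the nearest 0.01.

7.89

The missing cell is in the unexposed row: 1435 − 485 = 950.
So a = 1225, b = 304, c = 485, d = 950.
OR = (a·d)/(b·c) = (1225 × 950) / (304 × 485) = 1163750 / 147440 = 7.89304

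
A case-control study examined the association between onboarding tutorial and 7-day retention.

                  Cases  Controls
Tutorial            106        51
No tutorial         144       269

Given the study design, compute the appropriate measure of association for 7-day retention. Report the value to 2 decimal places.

Cells: a = 106, b = 51, c = 144, d = 269.
This is a case-control study: participants were sampled on outcome status, so risks in the source population cannot be estimated directly — relative risk is not valid here. The odds ratio is the appropriate measure.
OR = (a·d)/(b·c) = (106 × 269) / (51 × 144) = 28514 / 7344 = 3.88263

3.88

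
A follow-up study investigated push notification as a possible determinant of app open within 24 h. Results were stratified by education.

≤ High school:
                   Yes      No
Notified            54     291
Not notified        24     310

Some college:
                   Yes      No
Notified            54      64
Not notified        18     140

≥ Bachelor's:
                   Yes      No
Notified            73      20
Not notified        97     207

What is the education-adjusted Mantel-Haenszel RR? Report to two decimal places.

2.66

RR_MH = Σ(aᵢ·n₀ᵢ/nᵢ) / Σ(cᵢ·n₁ᵢ/nᵢ), with n₁ᵢ = aᵢ+bᵢ (exposed), n₀ᵢ = cᵢ+dᵢ (unexposed), nᵢ = n₁ᵢ+n₀ᵢ.
Stratum 1 (≤ High school): n₁ = 345, n₀ = 334, n = 679; a·n₀/n = 54·334/679 = 26.5626; c·n₁/n = 24·345/679 = 12.1944
Stratum 2 (Some college): n₁ = 118, n₀ = 158, n = 276; a·n₀/n = 54·158/276 = 30.9130; c·n₁/n = 18·118/276 = 7.6957
Stratum 3 (≥ Bachelor's): n₁ = 93, n₀ = 304, n = 397; a·n₀/n = 73·304/397 = 55.8992; c·n₁/n = 97·93/397 = 22.7229
RR_MH = (26.5626 + 30.9130 + 55.8992) / (12.1944 + 7.6957 + 22.7229) = 113.3749 / 42.6130 = 2.66057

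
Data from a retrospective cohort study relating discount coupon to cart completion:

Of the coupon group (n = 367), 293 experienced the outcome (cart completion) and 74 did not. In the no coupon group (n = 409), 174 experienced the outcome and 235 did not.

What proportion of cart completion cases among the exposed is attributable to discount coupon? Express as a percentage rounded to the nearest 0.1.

46.7

From the description: a = 293, b = 74, c = 174, d = 235.
Risk in exposed = 293/367 = 0.79837; risk in unexposed = 174/409 = 0.42543.
RR = 0.79837/0.42543 = 1.87662
AR% = (RR − 1)/RR × 100 = (1.87662 − 1)/1.87662 × 100 = 46.7126%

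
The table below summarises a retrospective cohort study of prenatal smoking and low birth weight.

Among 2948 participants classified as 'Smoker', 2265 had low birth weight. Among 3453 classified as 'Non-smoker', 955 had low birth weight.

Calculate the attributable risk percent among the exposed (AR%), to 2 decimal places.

From the description: a = 2265, b = 683, c = 955, d = 2498.
Risk in exposed = 2265/2948 = 0.76832; risk in unexposed = 955/3453 = 0.27657.
RR = 0.76832/0.27657 = 2.77801
AR% = (RR − 1)/RR × 100 = (2.77801 − 1)/2.77801 × 100 = 64.0030%

64.00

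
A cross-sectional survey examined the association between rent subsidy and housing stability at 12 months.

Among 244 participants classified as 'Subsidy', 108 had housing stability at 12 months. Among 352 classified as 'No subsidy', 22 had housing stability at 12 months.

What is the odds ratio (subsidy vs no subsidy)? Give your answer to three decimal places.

From the description: a = 108, b = 136, c = 22, d = 330.
OR = (a·d)/(b·c) = (108 × 330) / (136 × 22) = 35640 / 2992 = 11.91176
The odds of housing stability at 12 months are about 11.91 times as high in the subsidy group.

11.912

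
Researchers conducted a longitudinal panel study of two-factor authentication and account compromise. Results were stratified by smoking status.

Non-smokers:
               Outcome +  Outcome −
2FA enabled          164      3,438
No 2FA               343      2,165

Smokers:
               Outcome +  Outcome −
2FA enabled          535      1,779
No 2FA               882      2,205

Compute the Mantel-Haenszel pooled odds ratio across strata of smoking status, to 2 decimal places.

OR_MH = Σ(aᵢdᵢ/nᵢ) / Σ(bᵢcᵢ/nᵢ), where nᵢ is the stratum total.
Stratum 1 (Non-smokers): n = 6110; a·d/n = 164·2165/6110 = 58.1113; b·c/n = 3438·343/6110 = 193.0007
Stratum 2 (Smokers): n = 5401; a·d/n = 535·2205/5401 = 218.4179; b·c/n = 1779·882/5401 = 290.5162
OR_MH = (58.1113 + 218.4179) / (193.0007 + 290.5162) = 276.5292 / 483.5169 = 0.57191

0.57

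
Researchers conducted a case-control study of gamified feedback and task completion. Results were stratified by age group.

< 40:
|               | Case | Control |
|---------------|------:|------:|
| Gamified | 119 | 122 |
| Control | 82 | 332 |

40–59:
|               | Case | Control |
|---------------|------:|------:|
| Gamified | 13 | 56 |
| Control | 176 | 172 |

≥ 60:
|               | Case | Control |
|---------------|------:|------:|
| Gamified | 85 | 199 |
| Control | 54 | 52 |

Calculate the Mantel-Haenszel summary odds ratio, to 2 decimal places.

1.16

OR_MH = Σ(aᵢdᵢ/nᵢ) / Σ(bᵢcᵢ/nᵢ), where nᵢ is the stratum total.
Stratum 1 (< 40): n = 655; a·d/n = 119·332/655 = 60.3176; b·c/n = 122·82/655 = 15.2733
Stratum 2 (40–59): n = 417; a·d/n = 13·172/417 = 5.3621; b·c/n = 56·176/417 = 23.6355
Stratum 3 (≥ 60): n = 390; a·d/n = 85·52/390 = 11.3333; b·c/n = 199·54/390 = 27.5538
OR_MH = (60.3176 + 5.3621 + 11.3333) / (15.2733 + 23.6355 + 27.5538) = 77.0130 / 66.4626 = 1.15874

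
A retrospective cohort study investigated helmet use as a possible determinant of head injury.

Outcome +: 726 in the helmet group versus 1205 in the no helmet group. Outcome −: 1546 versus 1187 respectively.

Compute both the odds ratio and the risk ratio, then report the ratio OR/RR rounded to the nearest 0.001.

From the description: a = 726, b = 1546, c = 1205, d = 1187.
OR = (726·1187)/(1546·1205) = 861762/1862930 = 0.46258
Risk in exposed = 726/2272 = 0.31954; risk in unexposed = 1205/2392 = 0.50376; RR = 0.63431
OR/RR = 0.46258 / 0.63431 = 0.72927
The outcome is not rare, so the OR lies further from 1 than the RR.

0.729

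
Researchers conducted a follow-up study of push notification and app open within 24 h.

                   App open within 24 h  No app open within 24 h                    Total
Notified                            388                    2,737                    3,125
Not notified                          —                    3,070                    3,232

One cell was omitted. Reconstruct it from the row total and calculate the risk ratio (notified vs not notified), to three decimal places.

The missing cell is in the unexposed row: 3232 − 3070 = 162.
So a = 388, b = 2737, c = 162, d = 3070.
RR = [a/(a+b)] / [c/(c+d)] = (388/3125) / (162/3232) = 0.12416/0.05012 = 2.47707

2.477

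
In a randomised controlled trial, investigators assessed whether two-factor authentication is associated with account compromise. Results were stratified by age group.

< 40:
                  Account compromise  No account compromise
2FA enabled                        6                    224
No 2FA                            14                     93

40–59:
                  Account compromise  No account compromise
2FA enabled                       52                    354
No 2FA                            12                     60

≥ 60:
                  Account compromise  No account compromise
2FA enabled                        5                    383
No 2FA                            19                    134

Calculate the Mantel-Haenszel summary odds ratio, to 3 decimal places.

OR_MH = Σ(aᵢdᵢ/nᵢ) / Σ(bᵢcᵢ/nᵢ), where nᵢ is the stratum total.
Stratum 1 (< 40): n = 337; a·d/n = 6·93/337 = 1.6558; b·c/n = 224·14/337 = 9.3056
Stratum 2 (40–59): n = 478; a·d/n = 52·60/478 = 6.5272; b·c/n = 354·12/478 = 8.8870
Stratum 3 (≥ 60): n = 541; a·d/n = 5·134/541 = 1.2384; b·c/n = 383·19/541 = 13.4510
OR_MH = (1.6558 + 6.5272 + 1.2384) / (9.3056 + 8.8870 + 13.4510) = 9.4214 / 31.6437 = 0.29773

0.298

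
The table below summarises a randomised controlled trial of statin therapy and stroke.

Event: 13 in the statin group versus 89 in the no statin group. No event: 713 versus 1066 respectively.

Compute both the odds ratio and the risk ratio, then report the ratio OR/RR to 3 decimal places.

0.940

From the description: a = 13, b = 713, c = 89, d = 1066.
OR = (13·1066)/(713·89) = 13858/63457 = 0.21838
Risk in exposed = 13/726 = 0.01791; risk in unexposed = 89/1155 = 0.07706; RR = 0.23238
OR/RR = 0.21838 / 0.23238 = 0.93977
The outcome is rare in both groups, so OR ≈ RR (ratio near 1).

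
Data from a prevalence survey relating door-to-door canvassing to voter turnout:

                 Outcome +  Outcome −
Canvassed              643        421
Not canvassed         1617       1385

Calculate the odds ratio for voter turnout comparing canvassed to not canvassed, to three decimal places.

Cells: a = 643, b = 421, c = 1617, d = 1385.
OR = (a·d)/(b·c) = (643 × 1385) / (421 × 1617) = 890555 / 680757 = 1.30818
The odds of voter turnout are about 1.31 times as high in the canvassed group.

1.308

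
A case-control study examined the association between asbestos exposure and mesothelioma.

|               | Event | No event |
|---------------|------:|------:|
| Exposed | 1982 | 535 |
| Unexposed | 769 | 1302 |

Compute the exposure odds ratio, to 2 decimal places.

Cells: a = 1982, b = 535, c = 769, d = 1302.
OR = (a·d)/(b·c) = (1982 × 1302) / (535 × 769) = 2580564 / 411415 = 6.27241
The odds of mesothelioma are about 6.27 times as high in the exposed group.

6.27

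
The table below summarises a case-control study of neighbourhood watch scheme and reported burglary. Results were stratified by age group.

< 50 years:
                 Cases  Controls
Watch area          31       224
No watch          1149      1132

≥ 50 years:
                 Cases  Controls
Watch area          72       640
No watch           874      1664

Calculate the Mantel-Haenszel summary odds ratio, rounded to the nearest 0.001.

0.185

OR_MH = Σ(aᵢdᵢ/nᵢ) / Σ(bᵢcᵢ/nᵢ), where nᵢ is the stratum total.
Stratum 1 (< 50 years): n = 2536; a·d/n = 31·1132/2536 = 13.8375; b·c/n = 224·1149/2536 = 101.4890
Stratum 2 (≥ 50 years): n = 3250; a·d/n = 72·1664/3250 = 36.8640; b·c/n = 640·874/3250 = 172.1108
OR_MH = (13.8375 + 36.8640) / (101.4890 + 172.1108) = 50.7015 / 273.5997 = 0.18531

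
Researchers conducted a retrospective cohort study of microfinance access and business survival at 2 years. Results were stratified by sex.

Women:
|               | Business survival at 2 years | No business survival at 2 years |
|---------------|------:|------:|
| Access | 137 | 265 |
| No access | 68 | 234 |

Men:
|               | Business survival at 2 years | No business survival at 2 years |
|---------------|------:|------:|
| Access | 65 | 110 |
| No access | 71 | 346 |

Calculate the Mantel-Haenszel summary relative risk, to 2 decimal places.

RR_MH = Σ(aᵢ·n₀ᵢ/nᵢ) / Σ(cᵢ·n₁ᵢ/nᵢ), with n₁ᵢ = aᵢ+bᵢ (exposed), n₀ᵢ = cᵢ+dᵢ (unexposed), nᵢ = n₁ᵢ+n₀ᵢ.
Stratum 1 (Women): n₁ = 402, n₀ = 302, n = 704; a·n₀/n = 137·302/704 = 58.7699; c·n₁/n = 68·402/704 = 38.8295
Stratum 2 (Men): n₁ = 175, n₀ = 417, n = 592; a·n₀/n = 65·417/592 = 45.7855; c·n₁/n = 71·175/592 = 20.9882
RR_MH = (58.7699 + 45.7855) / (38.8295 + 20.9882) = 104.5554 / 59.8177 = 1.74790

1.75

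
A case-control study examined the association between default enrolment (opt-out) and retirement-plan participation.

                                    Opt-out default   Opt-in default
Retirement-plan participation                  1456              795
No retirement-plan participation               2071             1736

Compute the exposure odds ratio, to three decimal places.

Reading the table with exposure as columns: a = 1456 (Opt-out default, case), b = 2071 (Opt-out default, non-case), c = 795 (Opt-in default, case), d = 1736.
OR = (a·d)/(b·c) = (1456 × 1736) / (2071 × 795) = 2527616 / 1646445 = 1.53520
The odds of retirement-plan participation are about 1.54 times as high in the opt-out default group.

1.535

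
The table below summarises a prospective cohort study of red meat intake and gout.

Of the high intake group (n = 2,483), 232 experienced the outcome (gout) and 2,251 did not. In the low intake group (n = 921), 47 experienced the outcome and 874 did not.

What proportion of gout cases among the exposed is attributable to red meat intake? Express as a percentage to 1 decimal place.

45.4

From the description: a = 232, b = 2251, c = 47, d = 874.
Risk in exposed = 232/2483 = 0.09344; risk in unexposed = 47/921 = 0.05103.
RR = 0.09344/0.05103 = 1.83094
AR% = (RR − 1)/RR × 100 = (1.83094 − 1)/1.83094 × 100 = 45.3831%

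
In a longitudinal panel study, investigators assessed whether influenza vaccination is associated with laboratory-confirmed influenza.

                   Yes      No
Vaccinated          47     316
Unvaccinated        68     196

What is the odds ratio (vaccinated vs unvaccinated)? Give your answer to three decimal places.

0.429

Cells: a = 47, b = 316, c = 68, d = 196.
OR = (a·d)/(b·c) = (47 × 196) / (316 × 68) = 9212 / 21488 = 0.42870
Exposure is associated with lower odds of laboratory-confirmed influenza (OR = 0.43 < 1).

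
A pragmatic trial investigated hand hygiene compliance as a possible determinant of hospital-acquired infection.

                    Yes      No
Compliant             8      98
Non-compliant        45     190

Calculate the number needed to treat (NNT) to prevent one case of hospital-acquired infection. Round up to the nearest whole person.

Risk in treated group = 8/106 = 0.07547; risk in control = 45/235 = 0.19149.
Absolute risk reduction = 0.19149 − 0.07547 = 0.11602
NNT = 1 / ARR = 1 / 0.11602 = 8.619 → round up → 9

9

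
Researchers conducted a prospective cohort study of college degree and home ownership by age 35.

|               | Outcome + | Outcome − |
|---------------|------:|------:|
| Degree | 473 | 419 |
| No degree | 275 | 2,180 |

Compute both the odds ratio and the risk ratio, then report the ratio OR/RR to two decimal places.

Cells: a = 473, b = 419, c = 275, d = 2180.
OR = (473·2180)/(419·275) = 1031140/115225 = 8.94893
Risk in exposed = 473/892 = 0.53027; risk in unexposed = 275/2455 = 0.11202; RR = 4.73386
OR/RR = 8.94893 / 4.73386 = 1.89041
The outcome is not rare, so the OR lies further from 1 than the RR.

1.89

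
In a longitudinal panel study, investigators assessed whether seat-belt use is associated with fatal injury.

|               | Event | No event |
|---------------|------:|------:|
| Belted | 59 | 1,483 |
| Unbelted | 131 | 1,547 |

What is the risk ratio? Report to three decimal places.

0.490

Cells: a = 59, b = 1483, c = 131, d = 1547.
Risk in exposed = 59/1542 = 0.03826; risk in unexposed = 131/1678 = 0.07807.
RR = 0.03826 / 0.07807 = 0.49010
The risk is 51% lower among the exposed than among the unexposed.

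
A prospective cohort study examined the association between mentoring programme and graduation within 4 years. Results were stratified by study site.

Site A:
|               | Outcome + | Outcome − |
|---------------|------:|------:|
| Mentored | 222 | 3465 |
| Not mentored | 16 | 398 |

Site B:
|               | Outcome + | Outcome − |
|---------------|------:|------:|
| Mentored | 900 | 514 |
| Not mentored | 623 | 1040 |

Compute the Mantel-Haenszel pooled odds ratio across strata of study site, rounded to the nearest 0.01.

2.77

OR_MH = Σ(aᵢdᵢ/nᵢ) / Σ(bᵢcᵢ/nᵢ), where nᵢ is the stratum total.
Stratum 1 (Site A): n = 4101; a·d/n = 222·398/4101 = 21.5450; b·c/n = 3465·16/4101 = 13.5187
Stratum 2 (Site B): n = 3077; a·d/n = 900·1040/3077 = 304.1924; b·c/n = 514·623/3077 = 104.0695
OR_MH = (21.5450 + 304.1924) / (13.5187 + 104.0695) = 325.7374 / 117.5882 = 2.77015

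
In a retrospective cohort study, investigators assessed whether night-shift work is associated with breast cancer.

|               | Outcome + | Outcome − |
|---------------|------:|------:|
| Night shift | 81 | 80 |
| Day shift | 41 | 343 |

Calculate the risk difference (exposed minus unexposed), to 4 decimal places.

Cells: a = 81, b = 80, c = 41, d = 343.
Risk in exposed = 81/161 = 0.503106; risk in unexposed = 41/384 = 0.106771.
Risk difference = 0.503106 − 0.106771 = 0.396335

0.3963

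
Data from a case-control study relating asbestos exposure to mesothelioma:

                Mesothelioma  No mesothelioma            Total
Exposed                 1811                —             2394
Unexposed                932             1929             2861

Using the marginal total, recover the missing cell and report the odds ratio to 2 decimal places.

6.43

The missing cell is in the exposed row: 2394 − 1811 = 583.
So a = 1811, b = 583, c = 932, d = 1929.
OR = (a·d)/(b·c) = (1811 × 1929) / (583 × 932) = 3493419 / 543356 = 6.42934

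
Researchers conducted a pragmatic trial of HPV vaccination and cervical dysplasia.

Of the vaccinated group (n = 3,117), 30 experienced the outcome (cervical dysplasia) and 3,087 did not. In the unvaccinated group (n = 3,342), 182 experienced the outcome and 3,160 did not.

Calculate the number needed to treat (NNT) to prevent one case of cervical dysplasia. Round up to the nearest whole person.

Risk in treated group = 30/3117 = 0.00962; risk in control = 182/3342 = 0.05446.
Absolute risk reduction = 0.05446 − 0.00962 = 0.04483
NNT = 1 / ARR = 1 / 0.04483 = 22.305 → round up → 23

23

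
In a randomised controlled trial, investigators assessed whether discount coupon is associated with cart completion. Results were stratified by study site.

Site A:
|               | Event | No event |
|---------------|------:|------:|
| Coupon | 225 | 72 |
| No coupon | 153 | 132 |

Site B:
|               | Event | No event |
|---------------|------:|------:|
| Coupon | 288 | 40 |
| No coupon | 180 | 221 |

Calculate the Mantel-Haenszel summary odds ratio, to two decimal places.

4.80

OR_MH = Σ(aᵢdᵢ/nᵢ) / Σ(bᵢcᵢ/nᵢ), where nᵢ is the stratum total.
Stratum 1 (Site A): n = 582; a·d/n = 225·132/582 = 51.0309; b·c/n = 72·153/582 = 18.9278
Stratum 2 (Site B): n = 729; a·d/n = 288·221/729 = 87.3086; b·c/n = 40·180/729 = 9.8765
OR_MH = (51.0309 + 87.3086) / (18.9278 + 9.8765) = 138.3396 / 28.8044 = 4.80273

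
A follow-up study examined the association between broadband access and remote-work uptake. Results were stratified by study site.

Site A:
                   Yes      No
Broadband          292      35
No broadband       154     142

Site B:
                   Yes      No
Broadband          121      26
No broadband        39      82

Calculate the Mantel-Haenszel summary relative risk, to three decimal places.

RR_MH = Σ(aᵢ·n₀ᵢ/nᵢ) / Σ(cᵢ·n₁ᵢ/nᵢ), with n₁ᵢ = aᵢ+bᵢ (exposed), n₀ᵢ = cᵢ+dᵢ (unexposed), nᵢ = n₁ᵢ+n₀ᵢ.
Stratum 1 (Site A): n₁ = 327, n₀ = 296, n = 623; a·n₀/n = 292·296/623 = 138.7352; c·n₁/n = 154·327/623 = 80.8315
Stratum 2 (Site B): n₁ = 147, n₀ = 121, n = 268; a·n₀/n = 121·121/268 = 54.6306; c·n₁/n = 39·147/268 = 21.3918
RR_MH = (138.7352 + 54.6306) / (80.8315 + 21.3918) = 193.3657 / 102.2233 = 1.89160

1.892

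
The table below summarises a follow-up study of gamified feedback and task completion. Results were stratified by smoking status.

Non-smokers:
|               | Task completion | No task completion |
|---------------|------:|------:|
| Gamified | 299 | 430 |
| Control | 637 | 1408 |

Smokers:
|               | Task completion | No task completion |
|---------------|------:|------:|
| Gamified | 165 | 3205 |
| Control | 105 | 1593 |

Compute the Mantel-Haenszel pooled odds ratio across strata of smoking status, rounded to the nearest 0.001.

OR_MH = Σ(aᵢdᵢ/nᵢ) / Σ(bᵢcᵢ/nᵢ), where nᵢ is the stratum total.
Stratum 1 (Non-smokers): n = 2774; a·d/n = 299·1408/2774 = 151.7635; b·c/n = 430·637/2774 = 98.7419
Stratum 2 (Smokers): n = 5068; a·d/n = 165·1593/5068 = 51.8637; b·c/n = 3205·105/5068 = 66.4019
OR_MH = (151.7635 + 51.8637) / (98.7419 + 66.4019) = 203.6272 / 165.1438 = 1.23303

1.233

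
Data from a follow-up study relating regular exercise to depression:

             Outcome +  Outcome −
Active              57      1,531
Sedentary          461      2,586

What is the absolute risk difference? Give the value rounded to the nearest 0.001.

-0.115

Cells: a = 57, b = 1531, c = 461, d = 2586.
Risk in exposed = 57/1588 = 0.035894; risk in unexposed = 461/3047 = 0.151296.
Risk difference = 0.035894 − 0.151296 = -0.115402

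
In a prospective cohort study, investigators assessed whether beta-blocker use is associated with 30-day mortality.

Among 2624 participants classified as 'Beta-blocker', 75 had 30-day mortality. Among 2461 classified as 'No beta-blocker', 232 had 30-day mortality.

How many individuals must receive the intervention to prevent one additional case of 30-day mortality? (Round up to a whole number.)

16

Risk in treated group = 75/2624 = 0.02858; risk in control = 232/2461 = 0.09427.
Absolute risk reduction = 0.09427 − 0.02858 = 0.06569
NNT = 1 / ARR = 1 / 0.06569 = 15.223 → round up → 16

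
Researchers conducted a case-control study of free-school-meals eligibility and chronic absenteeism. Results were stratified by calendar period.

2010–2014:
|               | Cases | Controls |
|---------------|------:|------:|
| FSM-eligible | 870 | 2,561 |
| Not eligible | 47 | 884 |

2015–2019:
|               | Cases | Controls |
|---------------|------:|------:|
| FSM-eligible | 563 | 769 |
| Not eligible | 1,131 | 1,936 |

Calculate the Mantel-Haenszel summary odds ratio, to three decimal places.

1.882

OR_MH = Σ(aᵢdᵢ/nᵢ) / Σ(bᵢcᵢ/nᵢ), where nᵢ is the stratum total.
Stratum 1 (2010–2014): n = 4362; a·d/n = 870·884/4362 = 176.3136; b·c/n = 2561·47/4362 = 27.5945
Stratum 2 (2015–2019): n = 4399; a·d/n = 563·1936/4399 = 247.7763; b·c/n = 769·1131/4399 = 197.7129
OR_MH = (176.3136 + 247.7763) / (27.5945 + 197.7129) = 424.0899 / 225.3073 = 1.88227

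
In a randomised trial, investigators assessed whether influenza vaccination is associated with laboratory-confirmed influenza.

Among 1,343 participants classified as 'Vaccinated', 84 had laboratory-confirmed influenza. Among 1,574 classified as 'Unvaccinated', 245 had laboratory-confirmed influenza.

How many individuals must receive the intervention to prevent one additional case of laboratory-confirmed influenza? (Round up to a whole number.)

11

Risk in treated group = 84/1343 = 0.06255; risk in control = 245/1574 = 0.15565.
Absolute risk reduction = 0.15565 − 0.06255 = 0.09311
NNT = 1 / ARR = 1 / 0.09311 = 10.740 → round up → 11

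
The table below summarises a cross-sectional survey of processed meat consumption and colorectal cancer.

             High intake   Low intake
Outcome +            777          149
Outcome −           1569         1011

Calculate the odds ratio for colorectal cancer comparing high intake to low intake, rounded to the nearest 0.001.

Reading the table with exposure as columns: a = 777 (High intake, case), b = 1569 (High intake, non-case), c = 149 (Low intake, case), d = 1011.
OR = (a·d)/(b·c) = (777 × 1011) / (1569 × 149) = 785547 / 233781 = 3.36018
The odds of colorectal cancer are about 3.36 times as high in the high intake group.

3.360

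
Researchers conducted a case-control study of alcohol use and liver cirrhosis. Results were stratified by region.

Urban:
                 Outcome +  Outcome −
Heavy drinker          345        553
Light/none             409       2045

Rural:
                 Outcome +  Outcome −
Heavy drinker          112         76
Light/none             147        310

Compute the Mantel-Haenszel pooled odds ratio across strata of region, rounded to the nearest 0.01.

OR_MH = Σ(aᵢdᵢ/nᵢ) / Σ(bᵢcᵢ/nᵢ), where nᵢ is the stratum total.
Stratum 1 (Urban): n = 3352; a·d/n = 345·2045/3352 = 210.4788; b·c/n = 553·409/3352 = 67.4752
Stratum 2 (Rural): n = 645; a·d/n = 112·310/645 = 53.8295; b·c/n = 76·147/645 = 17.3209
OR_MH = (210.4788 + 53.8295) / (67.4752 + 17.3209) = 264.3083 / 84.7962 = 3.11698

3.12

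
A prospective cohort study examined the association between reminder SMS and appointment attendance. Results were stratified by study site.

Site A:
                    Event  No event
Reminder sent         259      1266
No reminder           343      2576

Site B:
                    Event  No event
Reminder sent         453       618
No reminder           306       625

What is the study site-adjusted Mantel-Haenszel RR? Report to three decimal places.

1.353

RR_MH = Σ(aᵢ·n₀ᵢ/nᵢ) / Σ(cᵢ·n₁ᵢ/nᵢ), with n₁ᵢ = aᵢ+bᵢ (exposed), n₀ᵢ = cᵢ+dᵢ (unexposed), nᵢ = n₁ᵢ+n₀ᵢ.
Stratum 1 (Site A): n₁ = 1525, n₀ = 2919, n = 4444; a·n₀/n = 259·2919/4444 = 170.1217; c·n₁/n = 343·1525/4444 = 117.7036
Stratum 2 (Site B): n₁ = 1071, n₀ = 931, n = 2002; a·n₀/n = 453·931/2002 = 210.6608; c·n₁/n = 306·1071/2002 = 163.6993
RR_MH = (170.1217 + 210.6608) / (117.7036 + 163.6993) = 380.7826 / 281.4029 = 1.35316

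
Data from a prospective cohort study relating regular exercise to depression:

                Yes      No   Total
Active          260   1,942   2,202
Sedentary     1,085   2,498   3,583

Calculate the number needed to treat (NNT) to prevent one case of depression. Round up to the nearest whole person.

6

Risk in treated group = 260/2202 = 0.11807; risk in control = 1085/3583 = 0.30282.
Absolute risk reduction = 0.30282 − 0.11807 = 0.18474
NNT = 1 / ARR = 1 / 0.18474 = 5.413 → round up → 6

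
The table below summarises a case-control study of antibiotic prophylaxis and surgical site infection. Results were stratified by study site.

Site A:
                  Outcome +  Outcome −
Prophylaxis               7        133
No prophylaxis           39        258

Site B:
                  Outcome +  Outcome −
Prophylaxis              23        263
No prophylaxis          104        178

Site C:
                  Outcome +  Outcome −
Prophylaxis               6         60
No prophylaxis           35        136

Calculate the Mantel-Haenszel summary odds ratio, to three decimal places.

OR_MH = Σ(aᵢdᵢ/nᵢ) / Σ(bᵢcᵢ/nᵢ), where nᵢ is the stratum total.
Stratum 1 (Site A): n = 437; a·d/n = 7·258/437 = 4.1327; b·c/n = 133·39/437 = 11.8696
Stratum 2 (Site B): n = 568; a·d/n = 23·178/568 = 7.2077; b·c/n = 263·104/568 = 48.1549
Stratum 3 (Site C): n = 237; a·d/n = 6·136/237 = 3.4430; b·c/n = 60·35/237 = 8.8608
OR_MH = (4.1327 + 7.2077 + 3.4430) / (11.8696 + 48.1549 + 8.8608) = 14.7835 / 68.8853 = 0.21461

0.215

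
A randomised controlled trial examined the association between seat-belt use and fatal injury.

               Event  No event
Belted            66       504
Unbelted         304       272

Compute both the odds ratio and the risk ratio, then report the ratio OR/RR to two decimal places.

Cells: a = 66, b = 504, c = 304, d = 272.
OR = (66·272)/(504·304) = 17952/153216 = 0.11717
Risk in exposed = 66/570 = 0.11579; risk in unexposed = 304/576 = 0.52778; RR = 0.21939
OR/RR = 0.11717 / 0.21939 = 0.53406
The outcome is not rare, so the OR lies further from 1 than the RR.

0.53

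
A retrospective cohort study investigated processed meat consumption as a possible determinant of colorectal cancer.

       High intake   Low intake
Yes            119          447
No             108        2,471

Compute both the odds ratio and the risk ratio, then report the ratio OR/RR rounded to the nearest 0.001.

Reading the table with exposure as columns: a = 119 (High intake, case), b = 108 (High intake, non-case), c = 447 (Low intake, case), d = 2471.
OR = (119·2471)/(108·447) = 294049/48276 = 6.09100
Risk in exposed = 119/227 = 0.52423; risk in unexposed = 447/2918 = 0.15319; RR = 3.42215
OR/RR = 6.09100 / 3.42215 = 1.77988
The outcome is not rare, so the OR lies further from 1 than the RR.

1.780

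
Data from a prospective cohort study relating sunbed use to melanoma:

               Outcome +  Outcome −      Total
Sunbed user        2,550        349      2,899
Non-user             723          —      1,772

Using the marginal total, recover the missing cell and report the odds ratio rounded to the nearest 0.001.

The missing cell is in the unexposed row: 1772 − 723 = 1049.
So a = 2550, b = 349, c = 723, d = 1049.
OR = (a·d)/(b·c) = (2550 × 1049) / (349 × 723) = 2674950 / 252327 = 10.60112

10.601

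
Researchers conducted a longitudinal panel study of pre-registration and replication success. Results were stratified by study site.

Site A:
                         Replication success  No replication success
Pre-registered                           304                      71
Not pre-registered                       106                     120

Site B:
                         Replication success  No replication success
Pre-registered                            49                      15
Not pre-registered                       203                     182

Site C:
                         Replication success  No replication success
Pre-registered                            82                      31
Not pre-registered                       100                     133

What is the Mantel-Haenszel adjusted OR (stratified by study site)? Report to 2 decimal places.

3.97

OR_MH = Σ(aᵢdᵢ/nᵢ) / Σ(bᵢcᵢ/nᵢ), where nᵢ is the stratum total.
Stratum 1 (Site A): n = 601; a·d/n = 304·120/601 = 60.6988; b·c/n = 71·106/601 = 12.5225
Stratum 2 (Site B): n = 449; a·d/n = 49·182/449 = 19.8619; b·c/n = 15·203/449 = 6.7817
Stratum 3 (Site C): n = 346; a·d/n = 82·133/346 = 31.5202; b·c/n = 31·100/346 = 8.9595
OR_MH = (60.6988 + 19.8619 + 31.5202) / (12.5225 + 6.7817 + 8.9595) = 112.0810 / 28.2637 = 3.96554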